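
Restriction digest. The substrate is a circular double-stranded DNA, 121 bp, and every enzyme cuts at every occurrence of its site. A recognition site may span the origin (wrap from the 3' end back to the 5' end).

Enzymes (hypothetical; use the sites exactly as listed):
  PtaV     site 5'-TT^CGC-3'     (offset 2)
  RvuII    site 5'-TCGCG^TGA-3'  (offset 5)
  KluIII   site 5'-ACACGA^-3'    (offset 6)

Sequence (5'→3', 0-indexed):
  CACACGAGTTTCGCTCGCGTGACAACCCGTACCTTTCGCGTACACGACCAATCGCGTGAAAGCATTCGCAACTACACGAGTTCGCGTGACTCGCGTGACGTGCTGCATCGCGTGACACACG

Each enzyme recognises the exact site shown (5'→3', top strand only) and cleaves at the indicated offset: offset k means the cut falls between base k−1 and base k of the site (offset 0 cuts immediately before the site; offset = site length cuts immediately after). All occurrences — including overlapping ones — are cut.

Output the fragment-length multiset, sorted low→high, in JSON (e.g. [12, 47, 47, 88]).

[3,4,4,8,9,9,10,11,13,16,17,17]

Scan for sites:
  PtaV TTCGC/2: at [9, 34, 64, 80] ⇒ [11, 36, 66, 82]
  RvuII TCGCGTGA/5: at [14, 51, 81, 90, 107] ⇒ [19, 56, 86, 95, 112]
  KluIII ACACGA/6: at [1, 41, 73] ⇒ [7, 47, 79]

All cut coordinates (distinct, sorted): [7, 11, 19, 36, 47, 56, 66, 79, 82, 86, 95, 112]

Fragment lengths:
  7→11: 4 bp
  11→19: 8 bp
  19→36: 17 bp
  36→47: 11 bp
  47→56: 9 bp
  56→66: 10 bp
  66→79: 13 bp
  79→82: 3 bp
  82→86: 4 bp
  86→95: 9 bp
  95→112: 17 bp
  112→7 (wrap): 121-112+7 = 16 bp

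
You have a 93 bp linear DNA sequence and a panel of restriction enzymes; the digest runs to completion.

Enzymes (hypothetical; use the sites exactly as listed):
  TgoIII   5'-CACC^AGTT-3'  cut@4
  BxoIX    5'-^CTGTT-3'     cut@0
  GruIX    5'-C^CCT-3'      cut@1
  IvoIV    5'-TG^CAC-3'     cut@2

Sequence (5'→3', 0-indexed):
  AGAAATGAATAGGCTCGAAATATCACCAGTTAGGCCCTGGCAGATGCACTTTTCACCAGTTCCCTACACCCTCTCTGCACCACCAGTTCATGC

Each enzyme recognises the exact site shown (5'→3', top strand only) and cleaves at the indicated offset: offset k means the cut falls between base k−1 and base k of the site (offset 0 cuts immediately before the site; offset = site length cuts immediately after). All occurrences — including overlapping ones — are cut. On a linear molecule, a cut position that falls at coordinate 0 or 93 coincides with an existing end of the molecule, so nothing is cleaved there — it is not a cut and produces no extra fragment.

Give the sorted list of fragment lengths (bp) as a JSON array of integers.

[5,7,7,8,8,9,11,11,27]

Site scan:
  TgoIII (CACCAGTT, off=4): starts [23, 53, 80] → cuts [27, 57, 84]
  BxoIX (CTGTT, off=0): no sites
  GruIX (CCCT, off=1): starts [34, 61, 68] → cuts [35, 62, 69]
  IvoIV (TGCAC, off=2): starts [44, 75] → cuts [46, 77]

Pooled cuts: [27, 35, 46, 57, 62, 69, 77, 84]

Fragment lengths:
  [0,27): 27 bp
  [27,35): 8 bp
  [35,46): 11 bp
  [46,57): 11 bp
  [57,62): 5 bp
  [62,69): 7 bp
  [69,77): 8 bp
  [77,84): 7 bp
  [84,93): 9 bp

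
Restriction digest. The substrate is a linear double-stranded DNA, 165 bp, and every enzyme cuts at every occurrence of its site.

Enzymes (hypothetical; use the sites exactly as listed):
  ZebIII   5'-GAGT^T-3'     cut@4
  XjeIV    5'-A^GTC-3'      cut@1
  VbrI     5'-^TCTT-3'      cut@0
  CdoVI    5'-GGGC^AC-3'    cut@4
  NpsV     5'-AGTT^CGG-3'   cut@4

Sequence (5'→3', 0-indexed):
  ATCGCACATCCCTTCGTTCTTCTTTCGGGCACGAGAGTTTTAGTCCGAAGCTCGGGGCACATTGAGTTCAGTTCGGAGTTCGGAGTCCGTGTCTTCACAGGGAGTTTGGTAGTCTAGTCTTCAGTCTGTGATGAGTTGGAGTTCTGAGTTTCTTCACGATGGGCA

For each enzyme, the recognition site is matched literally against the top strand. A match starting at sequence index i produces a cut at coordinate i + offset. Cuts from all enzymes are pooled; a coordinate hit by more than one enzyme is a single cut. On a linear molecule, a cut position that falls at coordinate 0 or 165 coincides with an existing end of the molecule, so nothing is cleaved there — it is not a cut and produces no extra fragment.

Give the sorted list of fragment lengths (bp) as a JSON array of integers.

Per-enzyme occurrences:
  ZebIII (GAGTT, off=4): starts [34, 63, 75, 101, 132, 138, 145] → cuts [38, 67, 79, 105, 136, 142, 149]
  XjeIV (AGTC, off=1): starts [41, 83, 110, 115, 122] → cuts [42, 84, 111, 116, 123]
  VbrI (TCTT, off=0): starts [17, 20, 91, 117, 150] → cuts [17, 20, 91, 117, 150]
  CdoVI (GGGCAC, off=4): starts [26, 54] → cuts [30, 58]
  NpsV (AGTTCGG, off=4): starts [69, 76] → cuts [73, 80]

Pooled cuts: [17, 20, 30, 38, 42, 58, 67, 73, 79, 80, 84, 91, 105, 111, 116, 117, 123, 136, 142, 149, 150]

Fragments:
  [0,17): 17 bp
  [17,20): 3 bp
  [20,30): 10 bp
  [30,38): 8 bp
  [38,42): 4 bp
  [42,58): 16 bp
  [58,67): 9 bp
  [67,73): 6 bp
  [73,79): 6 bp
  [79,80): 1 bp
  [80,84): 4 bp
  [84,91): 7 bp
  [91,105): 14 bp
  [105,111): 6 bp
  [111,116): 5 bp
  [116,117): 1 bp
  [117,123): 6 bp
  [123,136): 13 bp
  [136,142): 6 bp
  [142,149): 7 bp
  [149,150): 1 bp
  [150,165): 15 bp

[1,1,1,3,4,4,5,6,6,6,6,6,7,7,8,9,10,13,14,15,16,17]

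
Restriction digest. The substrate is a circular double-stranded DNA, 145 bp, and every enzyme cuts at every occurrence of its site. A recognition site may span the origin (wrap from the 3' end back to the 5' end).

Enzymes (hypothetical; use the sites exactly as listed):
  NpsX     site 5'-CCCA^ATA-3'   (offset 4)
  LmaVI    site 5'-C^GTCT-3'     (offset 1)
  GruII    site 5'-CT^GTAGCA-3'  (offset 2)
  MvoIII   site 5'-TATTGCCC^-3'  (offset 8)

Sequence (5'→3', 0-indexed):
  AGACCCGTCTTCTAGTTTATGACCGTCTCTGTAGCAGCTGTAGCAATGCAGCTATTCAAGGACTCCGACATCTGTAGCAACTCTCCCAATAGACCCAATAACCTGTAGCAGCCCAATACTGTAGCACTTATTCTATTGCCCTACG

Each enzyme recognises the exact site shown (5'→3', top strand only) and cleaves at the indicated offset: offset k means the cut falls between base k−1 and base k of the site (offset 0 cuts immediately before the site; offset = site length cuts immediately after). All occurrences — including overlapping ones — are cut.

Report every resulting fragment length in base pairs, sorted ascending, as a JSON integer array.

[5,6,7,9,9,10,11,15,18,21,34]

Scan for sites:
  NpsX (CCCAATA, off=4): starts [84, 93, 111] → cuts [88, 97, 115]
  LmaVI (CGTCT, off=1): starts [5, 23] → cuts [6, 24]
  GruII (CTGTAGCA, off=2): starts [28, 37, 71, 102, 118] → cuts [30, 39, 73, 104, 120]
  MvoIII (TATTGCCC, off=8): starts [133] → cuts [141]

Pooled cuts: [6, 24, 30, 39, 73, 88, 97, 104, 115, 120, 141]

Fragment lengths:
  6→24: 18 bp
  24→30: 6 bp
  30→39: 9 bp
  39→73: 34 bp
  73→88: 15 bp
  88→97: 9 bp
  97→104: 7 bp
  104→115: 11 bp
  115→120: 5 bp
  120→141: 21 bp
  141→6 (wrap): 145-141+6 = 10 bp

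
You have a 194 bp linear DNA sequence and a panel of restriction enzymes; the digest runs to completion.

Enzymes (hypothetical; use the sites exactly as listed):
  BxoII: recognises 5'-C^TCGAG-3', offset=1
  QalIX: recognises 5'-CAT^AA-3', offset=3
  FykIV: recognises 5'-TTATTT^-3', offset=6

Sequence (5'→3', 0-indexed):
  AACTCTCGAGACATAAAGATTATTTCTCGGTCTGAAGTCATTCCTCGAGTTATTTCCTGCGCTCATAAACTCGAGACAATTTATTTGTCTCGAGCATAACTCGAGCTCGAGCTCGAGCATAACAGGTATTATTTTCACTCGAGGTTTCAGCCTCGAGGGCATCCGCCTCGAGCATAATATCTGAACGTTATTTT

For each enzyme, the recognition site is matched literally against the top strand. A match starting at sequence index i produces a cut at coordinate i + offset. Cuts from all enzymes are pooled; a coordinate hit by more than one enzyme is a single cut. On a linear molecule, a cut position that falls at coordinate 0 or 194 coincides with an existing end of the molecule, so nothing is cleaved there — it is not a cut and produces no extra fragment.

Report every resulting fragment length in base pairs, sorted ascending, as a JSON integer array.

[1,3,3,4,4,5,6,6,8,8,8,9,11,11,11,14,14,15,16,18,19]

Site scan:
  BxoII (CTCGAG, off=1): starts [4, 43, 69, 88, 99, 105, 111, 137, 151, 166] → cuts [5, 44, 70, 89, 100, 106, 112, 138, 152, 167]
  QalIX (CATAA, off=3): starts [11, 63, 94, 117, 172] → cuts [14, 66, 97, 120, 175]
  FykIV (TTATTT, off=6): starts [19, 49, 80, 128, 187] → cuts [25, 55, 86, 134, 193]

Pooled cuts: [5, 14, 25, 44, 55, 66, 70, 86, 89, 97, 100, 106, 112, 120, 134, 138, 152, 167, 175, 193]

Fragment lengths:
  [0,5): 5 bp
  [5,14): 9 bp
  [14,25): 11 bp
  [25,44): 19 bp
  [44,55): 11 bp
  [55,66): 11 bp
  [66,70): 4 bp
  [70,86): 16 bp
  [86,89): 3 bp
  [89,97): 8 bp
  [97,100): 3 bp
  [100,106): 6 bp
  [106,112): 6 bp
  [112,120): 8 bp
  [120,134): 14 bp
  [134,138): 4 bp
  [138,152): 14 bp
  [152,167): 15 bp
  [167,175): 8 bp
  [175,193): 18 bp
  [193,194): 1 bp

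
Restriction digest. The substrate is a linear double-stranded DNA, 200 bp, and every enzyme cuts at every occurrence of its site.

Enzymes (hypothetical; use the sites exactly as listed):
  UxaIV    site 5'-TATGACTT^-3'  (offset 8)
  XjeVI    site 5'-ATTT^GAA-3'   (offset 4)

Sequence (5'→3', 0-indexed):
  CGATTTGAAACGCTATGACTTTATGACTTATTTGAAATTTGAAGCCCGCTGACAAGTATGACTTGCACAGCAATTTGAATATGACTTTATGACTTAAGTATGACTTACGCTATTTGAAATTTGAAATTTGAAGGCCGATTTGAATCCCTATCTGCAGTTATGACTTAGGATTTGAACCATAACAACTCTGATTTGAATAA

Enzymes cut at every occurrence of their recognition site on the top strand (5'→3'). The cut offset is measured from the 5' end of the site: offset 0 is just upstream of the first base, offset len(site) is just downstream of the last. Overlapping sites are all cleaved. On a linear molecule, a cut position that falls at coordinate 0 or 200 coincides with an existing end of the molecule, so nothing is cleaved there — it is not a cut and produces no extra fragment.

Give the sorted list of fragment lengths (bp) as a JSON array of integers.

[4,6,6,7,7,7,7,8,8,9,11,11,12,12,15,21,24,25]

Per-enzyme occurrences:
  UxaIV TATGACTT/8: at [13, 21, 56, 79, 87, 98, 158] ⇒ [21, 29, 64, 87, 95, 106, 166]
  XjeVI ATTTGAA/4: at [2, 29, 36, 72, 111, 118, 125, 137, 169, 190] ⇒ [6, 33, 40, 76, 115, 122, 129, 141, 173, 194]

All cut coordinates (distinct, sorted): [6, 21, 29, 33, 40, 64, 76, 87, 95, 106, 115, 122, 129, 141, 166, 173, 194]

Fragment lengths:
  [0,6): 6 bp
  [6,21): 15 bp
  [21,29): 8 bp
  [29,33): 4 bp
  [33,40): 7 bp
  [40,64): 24 bp
  [64,76): 12 bp
  [76,87): 11 bp
  [87,95): 8 bp
  [95,106): 11 bp
  [106,115): 9 bp
  [115,122): 7 bp
  [122,129): 7 bp
  [129,141): 12 bp
  [141,166): 25 bp
  [166,173): 7 bp
  [173,194): 21 bp
  [194,200): 6 bp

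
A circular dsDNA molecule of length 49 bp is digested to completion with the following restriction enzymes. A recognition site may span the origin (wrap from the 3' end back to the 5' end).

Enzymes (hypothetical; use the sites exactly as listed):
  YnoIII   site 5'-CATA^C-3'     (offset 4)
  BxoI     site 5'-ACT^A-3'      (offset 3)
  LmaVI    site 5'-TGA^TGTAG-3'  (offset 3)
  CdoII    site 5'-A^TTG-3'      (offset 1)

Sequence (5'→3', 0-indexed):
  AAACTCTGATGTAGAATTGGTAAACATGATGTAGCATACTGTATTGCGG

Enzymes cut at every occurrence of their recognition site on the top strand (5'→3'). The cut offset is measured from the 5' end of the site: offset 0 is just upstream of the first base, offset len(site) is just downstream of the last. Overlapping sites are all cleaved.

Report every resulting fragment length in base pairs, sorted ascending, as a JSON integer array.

[5,7,9,13,15]

Per-enzyme occurrences:
  YnoIII CATAC/4: at [34] ⇒ [38]
  BxoI (ACTA, off=3): no sites
  LmaVI TGATGTAG/3: at [6, 26] ⇒ [9, 29]
  CdoII ATTG/1: at [15, 42] ⇒ [16, 43]

All cut coordinates (distinct, sorted): [9, 16, 29, 38, 43]

Fragment lengths:
  9→16: 7 bp
  16→29: 13 bp
  29→38: 9 bp
  38→43: 5 bp
  43→9 (wrap): 49-43+9 = 15 bp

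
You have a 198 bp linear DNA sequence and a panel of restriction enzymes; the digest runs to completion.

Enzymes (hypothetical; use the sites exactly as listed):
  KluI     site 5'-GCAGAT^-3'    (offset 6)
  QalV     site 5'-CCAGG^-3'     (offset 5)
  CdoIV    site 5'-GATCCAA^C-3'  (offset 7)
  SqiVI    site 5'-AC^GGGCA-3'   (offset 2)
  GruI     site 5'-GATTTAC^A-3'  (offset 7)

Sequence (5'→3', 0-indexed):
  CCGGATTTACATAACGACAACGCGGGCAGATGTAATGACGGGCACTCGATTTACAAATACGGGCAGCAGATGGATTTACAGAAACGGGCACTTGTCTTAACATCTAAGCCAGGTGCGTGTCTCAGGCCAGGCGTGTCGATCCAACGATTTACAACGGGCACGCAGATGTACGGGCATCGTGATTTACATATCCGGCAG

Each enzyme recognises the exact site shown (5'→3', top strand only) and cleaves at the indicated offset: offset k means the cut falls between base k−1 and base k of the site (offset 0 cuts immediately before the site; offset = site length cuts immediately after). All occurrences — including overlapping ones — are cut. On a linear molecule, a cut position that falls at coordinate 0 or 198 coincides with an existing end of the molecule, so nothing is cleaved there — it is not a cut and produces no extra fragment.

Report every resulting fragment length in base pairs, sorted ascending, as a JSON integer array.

Per-enzyme occurrences:
  KluI GCAGAT/6: at [25, 65, 161] ⇒ [31, 71, 167]
  QalV CCAGG/5: at [108, 126] ⇒ [113, 131]
  CdoIV GATCCAAC/7: at [137] ⇒ [144]
  SqiVI ACGGGCA/2: at [37, 58, 83, 153, 169] ⇒ [39, 60, 85, 155, 171]
  GruI GATTTACA/7: at [3, 47, 72, 145, 180] ⇒ [10, 54, 79, 152, 187]

All cut coordinates (distinct, sorted): [10, 31, 39, 54, 60, 71, 79, 85, 113, 131, 144, 152, 155, 167, 171, 187]

Fragment lengths:
  [0,10): 10 bp
  [10,31): 21 bp
  [31,39): 8 bp
  [39,54): 15 bp
  [54,60): 6 bp
  [60,71): 11 bp
  [71,79): 8 bp
  [79,85): 6 bp
  [85,113): 28 bp
  [113,131): 18 bp
  [131,144): 13 bp
  [144,152): 8 bp
  [152,155): 3 bp
  [155,167): 12 bp
  [167,171): 4 bp
  [171,187): 16 bp
  [187,198): 11 bp

[3,4,6,6,8,8,8,10,11,11,12,13,15,16,18,21,28]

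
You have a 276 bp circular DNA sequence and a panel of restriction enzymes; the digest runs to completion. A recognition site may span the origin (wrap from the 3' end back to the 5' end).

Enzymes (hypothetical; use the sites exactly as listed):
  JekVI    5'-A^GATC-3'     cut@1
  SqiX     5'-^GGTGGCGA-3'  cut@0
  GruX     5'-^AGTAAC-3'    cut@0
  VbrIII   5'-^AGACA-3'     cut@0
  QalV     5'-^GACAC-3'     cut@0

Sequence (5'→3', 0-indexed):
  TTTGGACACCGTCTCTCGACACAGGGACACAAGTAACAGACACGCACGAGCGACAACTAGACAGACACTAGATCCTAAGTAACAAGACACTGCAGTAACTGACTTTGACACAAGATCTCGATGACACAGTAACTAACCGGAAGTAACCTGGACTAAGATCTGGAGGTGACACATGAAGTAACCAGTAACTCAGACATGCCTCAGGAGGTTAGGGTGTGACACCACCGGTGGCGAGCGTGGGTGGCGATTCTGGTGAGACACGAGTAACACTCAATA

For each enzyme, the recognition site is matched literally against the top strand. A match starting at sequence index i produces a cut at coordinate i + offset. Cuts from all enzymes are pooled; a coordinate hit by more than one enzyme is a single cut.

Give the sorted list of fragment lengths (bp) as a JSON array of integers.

Site scan:
  JekVI (AGATC, off=1): starts [69, 112, 155] → cuts [70, 113, 156]
  SqiX (GGTGGCGA, off=0): starts [226, 239] → cuts [226, 239]
  GruX (AGTAAC, off=0): starts [31, 77, 93, 127, 141, 176, 183, 262] → cuts [31, 77, 93, 127, 141, 176, 183, 262]
  VbrIII (AGACA, off=0): starts [37, 58, 62, 84, 191, 255] → cuts [37, 58, 62, 84, 191, 255]
  QalV (GACAC, off=0): starts [4, 17, 25, 38, 63, 85, 106, 122, 167, 217, 256] → cuts [4, 17, 25, 38, 63, 85, 106, 122, 167, 217, 256]

Pooled cuts: [4, 17, 25, 31, 37, 38, 58, 62, 63, 70, 77, 84, 85, 93, 106, 113, 122, 127, 141, 156, 167, 176, 183, 191, 217, 226, 239, 255, 256, 262]

Fragment lengths:
  4→17: 13 bp
  17→25: 8 bp
  25→31: 6 bp
  31→37: 6 bp
  37→38: 1 bp
  38→58: 20 bp
  58→62: 4 bp
  62→63: 1 bp
  63→70: 7 bp
  70→77: 7 bp
  77→84: 7 bp
  84→85: 1 bp
  85→93: 8 bp
  93→106: 13 bp
  106→113: 7 bp
  113→122: 9 bp
  122→127: 5 bp
  127→141: 14 bp
  141→156: 15 bp
  156→167: 11 bp
  167→176: 9 bp
  176→183: 7 bp
  183→191: 8 bp
  191→217: 26 bp
  217→226: 9 bp
  226→239: 13 bp
  239→255: 16 bp
  255→256: 1 bp
  256→262: 6 bp
  262→4 (wrap): 276-262+4 = 18 bp

[1,1,1,1,4,5,6,6,6,7,7,7,7,7,8,8,8,9,9,9,11,13,13,13,14,15,16,18,20,26]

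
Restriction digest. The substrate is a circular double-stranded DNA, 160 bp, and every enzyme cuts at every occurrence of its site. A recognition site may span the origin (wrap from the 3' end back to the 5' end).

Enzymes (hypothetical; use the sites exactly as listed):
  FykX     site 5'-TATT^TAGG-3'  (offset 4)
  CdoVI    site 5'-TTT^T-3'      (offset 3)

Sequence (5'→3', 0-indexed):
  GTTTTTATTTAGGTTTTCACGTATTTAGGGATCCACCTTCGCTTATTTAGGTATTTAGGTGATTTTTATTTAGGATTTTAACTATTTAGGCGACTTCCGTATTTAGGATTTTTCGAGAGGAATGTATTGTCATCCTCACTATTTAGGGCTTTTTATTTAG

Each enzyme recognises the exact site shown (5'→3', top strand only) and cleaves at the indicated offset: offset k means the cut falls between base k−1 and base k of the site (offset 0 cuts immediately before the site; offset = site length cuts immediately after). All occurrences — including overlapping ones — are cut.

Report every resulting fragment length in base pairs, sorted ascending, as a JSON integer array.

[1,1,1,1,4,4,4,7,7,8,8,8,8,9,9,10,17,22,31]

Scan for sites:
  FykX TATTTAGG/4: at [5, 21, 43, 51, 66, 82, 99, 139, 153] ⇒ [9, 25, 47, 55, 70, 86, 103, 143, 157]
  CdoVI TTTT/3: at [1, 2, 13, 62, 63, 75, 108, 109, 149, 150] ⇒ [4, 5, 16, 65, 66, 78, 111, 112, 152, 153]

Pooled cuts: [4, 5, 9, 16, 25, 47, 55, 65, 66, 70, 78, 86, 103, 111, 112, 143, 152, 153, 157]

Fragment lengths:
  4→5: 1 bp
  5→9: 4 bp
  9→16: 7 bp
  16→25: 9 bp
  25→47: 22 bp
  47→55: 8 bp
  55→65: 10 bp
  65→66: 1 bp
  66→70: 4 bp
  70→78: 8 bp
  78→86: 8 bp
  86→103: 17 bp
  103→111: 8 bp
  111→112: 1 bp
  112→143: 31 bp
  143→152: 9 bp
  152→153: 1 bp
  153→157: 4 bp
  157→4 (wrap): 160-157+4 = 7 bp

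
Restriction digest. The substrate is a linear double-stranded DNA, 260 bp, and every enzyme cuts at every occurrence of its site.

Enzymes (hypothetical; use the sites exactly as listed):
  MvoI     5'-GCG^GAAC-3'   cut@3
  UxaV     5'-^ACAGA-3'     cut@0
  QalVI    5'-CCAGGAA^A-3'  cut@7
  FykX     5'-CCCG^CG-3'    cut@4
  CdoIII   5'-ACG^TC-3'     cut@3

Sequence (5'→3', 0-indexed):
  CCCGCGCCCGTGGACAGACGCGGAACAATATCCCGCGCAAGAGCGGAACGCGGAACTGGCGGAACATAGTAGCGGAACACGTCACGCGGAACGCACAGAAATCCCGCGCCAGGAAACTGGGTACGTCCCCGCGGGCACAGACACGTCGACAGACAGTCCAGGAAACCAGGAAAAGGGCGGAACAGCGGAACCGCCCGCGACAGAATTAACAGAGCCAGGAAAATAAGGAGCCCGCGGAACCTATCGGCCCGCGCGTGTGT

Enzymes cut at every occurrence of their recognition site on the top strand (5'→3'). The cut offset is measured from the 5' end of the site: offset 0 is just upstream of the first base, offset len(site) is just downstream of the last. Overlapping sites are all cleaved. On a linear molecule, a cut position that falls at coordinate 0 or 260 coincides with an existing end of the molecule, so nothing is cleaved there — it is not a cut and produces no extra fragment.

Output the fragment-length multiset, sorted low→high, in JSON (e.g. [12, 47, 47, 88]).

[2,2,3,4,5,6,6,7,7,7,7,8,8,9,9,9,9,9,9,9,10,10,10,12,13,13,13,13,15,16]

Scan for sites:
  MvoI GCGGAAC/3: at [19, 42, 49, 58, 71, 85, 176, 184, 233] ⇒ [22, 45, 52, 61, 74, 88, 179, 187, 236]
  UxaV ACAGA/0: at [13, 94, 136, 148, 199, 208] ⇒ [13, 94, 136, 148, 199, 208]
  QalVI CCAGGAAA/7: at [108, 157, 165, 214] ⇒ [115, 164, 172, 221]
  FykX CCCGCG/4: at [0, 31, 102, 127, 193, 230, 247] ⇒ [4, 35, 106, 131, 197, 234, 251]
  CdoIII ACGTC/3: at [78, 122, 142] ⇒ [81, 125, 145]

Pooled cuts: [4, 13, 22, 35, 45, 52, 61, 74, 81, 88, 94, 106, 115, 125, 131, 136, 145, 148, 164, 172, 179, 187, 197, 199, 208, 221, 234, 236, 251]

Fragment lengths:
  [0,4): 4 bp
  [4,13): 9 bp
  [13,22): 9 bp
  [22,35): 13 bp
  [35,45): 10 bp
  [45,52): 7 bp
  [52,61): 9 bp
  [61,74): 13 bp
  [74,81): 7 bp
  [81,88): 7 bp
  [88,94): 6 bp
  [94,106): 12 bp
  [106,115): 9 bp
  [115,125): 10 bp
  [125,131): 6 bp
  [131,136): 5 bp
  [136,145): 9 bp
  [145,148): 3 bp
  [148,164): 16 bp
  [164,172): 8 bp
  [172,179): 7 bp
  [179,187): 8 bp
  [187,197): 10 bp
  [197,199): 2 bp
  [199,208): 9 bp
  [208,221): 13 bp
  [221,234): 13 bp
  [234,236): 2 bp
  [236,251): 15 bp
  [251,260): 9 bp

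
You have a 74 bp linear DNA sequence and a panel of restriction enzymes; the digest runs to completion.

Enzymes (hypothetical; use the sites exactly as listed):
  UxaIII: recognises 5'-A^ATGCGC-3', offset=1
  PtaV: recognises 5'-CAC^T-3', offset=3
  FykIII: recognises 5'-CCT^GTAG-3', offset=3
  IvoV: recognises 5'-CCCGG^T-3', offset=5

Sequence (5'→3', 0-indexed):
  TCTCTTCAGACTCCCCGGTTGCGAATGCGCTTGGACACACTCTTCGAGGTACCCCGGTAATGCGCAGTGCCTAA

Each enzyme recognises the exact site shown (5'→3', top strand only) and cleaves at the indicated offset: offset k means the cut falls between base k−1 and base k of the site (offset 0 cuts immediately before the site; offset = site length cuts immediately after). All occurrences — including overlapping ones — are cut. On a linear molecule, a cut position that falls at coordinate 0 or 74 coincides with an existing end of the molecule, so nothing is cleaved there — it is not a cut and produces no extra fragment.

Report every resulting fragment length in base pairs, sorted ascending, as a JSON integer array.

Per-enzyme occurrences:
  UxaIII AATGCGC/1: at [23, 58] ⇒ [24, 59]
  PtaV CACT/3: at [37] ⇒ [40]
  FykIII (CCTGTAG, off=3): no sites
  IvoV CCCGGT/5: at [13, 52] ⇒ [18, 57]

All cut coordinates (distinct, sorted): [18, 24, 40, 57, 59]

Fragment lengths:
  [0,18): 18 bp
  [18,24): 6 bp
  [24,40): 16 bp
  [40,57): 17 bp
  [57,59): 2 bp
  [59,74): 15 bp

[2,6,15,16,17,18]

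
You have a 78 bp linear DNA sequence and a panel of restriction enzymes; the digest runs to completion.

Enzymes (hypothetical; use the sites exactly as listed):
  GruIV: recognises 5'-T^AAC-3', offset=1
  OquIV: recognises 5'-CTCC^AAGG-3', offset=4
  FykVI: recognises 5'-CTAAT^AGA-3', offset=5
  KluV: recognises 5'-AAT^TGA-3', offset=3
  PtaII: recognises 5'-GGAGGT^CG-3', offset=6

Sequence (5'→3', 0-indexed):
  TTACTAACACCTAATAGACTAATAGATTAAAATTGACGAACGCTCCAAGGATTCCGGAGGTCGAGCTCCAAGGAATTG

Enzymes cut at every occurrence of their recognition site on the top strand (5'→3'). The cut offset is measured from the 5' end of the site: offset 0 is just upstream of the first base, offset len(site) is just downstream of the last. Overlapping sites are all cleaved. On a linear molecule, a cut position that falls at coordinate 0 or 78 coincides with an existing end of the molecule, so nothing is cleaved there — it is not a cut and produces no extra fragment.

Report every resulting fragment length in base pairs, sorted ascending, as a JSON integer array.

[5,8,8,9,10,10,13,15]

Scan for sites:
  GruIV (TAAC, off=1): starts [4] → cuts [5]
  OquIV (CTCCAAGG, off=4): starts [42, 65] → cuts [46, 69]
  FykVI (CTAATAGA, off=5): starts [10, 18] → cuts [15, 23]
  KluV (AATTGA, off=3): starts [30] → cuts [33]
  PtaII (GGAGGTCG, off=6): starts [55] → cuts [61]

Pooled cuts: [5, 15, 23, 33, 46, 61, 69]

Fragment lengths:
  [0,5): 5 bp
  [5,15): 10 bp
  [15,23): 8 bp
  [23,33): 10 bp
  [33,46): 13 bp
  [46,61): 15 bp
  [61,69): 8 bp
  [69,78): 9 bp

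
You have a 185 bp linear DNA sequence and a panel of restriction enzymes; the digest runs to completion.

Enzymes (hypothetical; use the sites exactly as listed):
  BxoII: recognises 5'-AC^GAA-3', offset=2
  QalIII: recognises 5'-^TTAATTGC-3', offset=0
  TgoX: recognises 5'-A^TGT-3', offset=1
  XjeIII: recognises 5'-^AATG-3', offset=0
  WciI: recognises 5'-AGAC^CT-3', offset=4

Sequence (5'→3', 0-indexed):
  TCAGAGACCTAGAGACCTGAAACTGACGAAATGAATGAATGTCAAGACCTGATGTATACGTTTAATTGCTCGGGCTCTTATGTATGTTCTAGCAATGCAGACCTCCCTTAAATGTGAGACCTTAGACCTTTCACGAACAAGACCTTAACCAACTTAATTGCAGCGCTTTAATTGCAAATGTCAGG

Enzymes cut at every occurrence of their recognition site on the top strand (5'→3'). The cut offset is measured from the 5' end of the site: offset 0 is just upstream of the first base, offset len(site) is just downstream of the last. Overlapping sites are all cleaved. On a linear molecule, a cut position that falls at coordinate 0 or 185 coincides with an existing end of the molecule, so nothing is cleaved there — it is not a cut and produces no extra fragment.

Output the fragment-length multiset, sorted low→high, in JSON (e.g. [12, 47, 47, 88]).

[2,2,2,2,4,4,4,4,7,7,7,8,8,8,8,9,9,9,9,9,9,10,11,14,19]

Per-enzyme occurrences:
  BxoII (ACGAA, off=2): starts [25, 132] → cuts [27, 134]
  QalIII (TTAATTGC, off=0): starts [61, 153, 167] → cuts [61, 153, 167]
  TgoX (ATGT, off=1): starts [38, 51, 79, 83, 111, 177] → cuts [39, 52, 80, 84, 112, 178]
  XjeIII (AATG, off=0): starts [29, 33, 37, 93, 110, 176] → cuts [29, 33, 37, 93, 110, 176]
  WciI (AGACCT, off=4): starts [4, 12, 44, 98, 116, 123, 139] → cuts [8, 16, 48, 102, 120, 127, 143]

All cut coordinates (distinct, sorted): [8, 16, 27, 29, 33, 37, 39, 48, 52, 61, 80, 84, 93, 102, 110, 112, 120, 127, 134, 143, 153, 167, 176, 178]

Fragments:
  [0,8): 8 bp
  [8,16): 8 bp
  [16,27): 11 bp
  [27,29): 2 bp
  [29,33): 4 bp
  [33,37): 4 bp
  [37,39): 2 bp
  [39,48): 9 bp
  [48,52): 4 bp
  [52,61): 9 bp
  [61,80): 19 bp
  [80,84): 4 bp
  [84,93): 9 bp
  [93,102): 9 bp
  [102,110): 8 bp
  [110,112): 2 bp
  [112,120): 8 bp
  [120,127): 7 bp
  [127,134): 7 bp
  [134,143): 9 bp
  [143,153): 10 bp
  [153,167): 14 bp
  [167,176): 9 bp
  [176,178): 2 bp
  [178,185): 7 bp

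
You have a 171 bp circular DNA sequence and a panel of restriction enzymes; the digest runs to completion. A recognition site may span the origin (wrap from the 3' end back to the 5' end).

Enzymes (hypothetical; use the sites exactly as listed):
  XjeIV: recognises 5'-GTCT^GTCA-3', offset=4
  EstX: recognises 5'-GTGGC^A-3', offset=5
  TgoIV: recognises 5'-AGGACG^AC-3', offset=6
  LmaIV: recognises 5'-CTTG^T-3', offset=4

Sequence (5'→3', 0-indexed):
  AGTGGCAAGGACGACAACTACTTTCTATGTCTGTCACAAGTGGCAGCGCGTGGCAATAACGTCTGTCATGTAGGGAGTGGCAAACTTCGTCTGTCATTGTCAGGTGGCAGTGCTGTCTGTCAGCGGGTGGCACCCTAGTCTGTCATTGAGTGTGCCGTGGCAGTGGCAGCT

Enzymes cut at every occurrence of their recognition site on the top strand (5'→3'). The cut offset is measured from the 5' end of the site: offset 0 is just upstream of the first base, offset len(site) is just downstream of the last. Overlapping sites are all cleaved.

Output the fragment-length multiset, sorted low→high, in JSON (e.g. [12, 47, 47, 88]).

Scan for sites:
  XjeIV (GTCTGTCA, off=4): starts [28, 60, 88, 114, 137] → cuts [32, 64, 92, 118, 141]
  EstX (GTGGCA, off=5): starts [1, 39, 49, 76, 103, 126, 156, 162] → cuts [6, 44, 54, 81, 108, 131, 161, 167]
  TgoIV (AGGACGAC, off=6): starts [7] → cuts [13]
  LmaIV (CTTGT, off=4): no sites

Pooled cuts: [6, 13, 32, 44, 54, 64, 81, 92, 108, 118, 131, 141, 161, 167]

Fragment lengths:
  6→13: 7 bp
  13→32: 19 bp
  32→44: 12 bp
  44→54: 10 bp
  54→64: 10 bp
  64→81: 17 bp
  81→92: 11 bp
  92→108: 16 bp
  108→118: 10 bp
  118→131: 13 bp
  131→141: 10 bp
  141→161: 20 bp
  161→167: 6 bp
  167→6 (wrap): 171-167+6 = 10 bp

[6,7,10,10,10,10,10,11,12,13,16,17,19,20]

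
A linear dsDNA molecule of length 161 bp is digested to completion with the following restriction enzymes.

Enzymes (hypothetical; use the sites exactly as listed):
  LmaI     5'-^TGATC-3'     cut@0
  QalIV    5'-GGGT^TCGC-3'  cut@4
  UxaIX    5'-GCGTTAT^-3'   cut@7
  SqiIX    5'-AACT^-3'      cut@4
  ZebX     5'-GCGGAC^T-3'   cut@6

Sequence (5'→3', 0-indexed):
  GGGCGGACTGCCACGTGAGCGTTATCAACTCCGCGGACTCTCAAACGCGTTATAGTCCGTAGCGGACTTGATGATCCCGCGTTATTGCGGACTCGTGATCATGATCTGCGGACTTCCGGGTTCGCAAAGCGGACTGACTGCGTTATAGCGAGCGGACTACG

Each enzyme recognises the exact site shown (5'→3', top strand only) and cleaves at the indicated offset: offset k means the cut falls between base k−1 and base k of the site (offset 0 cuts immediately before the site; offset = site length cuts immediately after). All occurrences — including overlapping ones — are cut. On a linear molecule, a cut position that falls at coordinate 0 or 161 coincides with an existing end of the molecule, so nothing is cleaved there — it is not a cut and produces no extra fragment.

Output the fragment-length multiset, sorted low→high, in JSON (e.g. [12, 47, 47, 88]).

Per-enzyme occurrences:
  LmaI TGATC/0: at [71, 95, 101] ⇒ [71, 95, 101]
  QalIV GGGTTCGC/4: at [117] ⇒ [121]
  UxaIX GCGTTAT/7: at [18, 46, 78, 139] ⇒ [25, 53, 85, 146]
  SqiIX AACT/4: at [26] ⇒ [30]
  ZebX GCGGACT/6: at [2, 32, 61, 86, 107, 128, 151] ⇒ [8, 38, 67, 92, 113, 134, 157]

All cut coordinates (distinct, sorted): [8, 25, 30, 38, 53, 67, 71, 85, 92, 95, 101, 113, 121, 134, 146, 157]

Fragments:
  [0,8): 8 bp
  [8,25): 17 bp
  [25,30): 5 bp
  [30,38): 8 bp
  [38,53): 15 bp
  [53,67): 14 bp
  [67,71): 4 bp
  [71,85): 14 bp
  [85,92): 7 bp
  [92,95): 3 bp
  [95,101): 6 bp
  [101,113): 12 bp
  [113,121): 8 bp
  [121,134): 13 bp
  [134,146): 12 bp
  [146,157): 11 bp
  [157,161): 4 bp

[3,4,4,5,6,7,8,8,8,11,12,12,13,14,14,15,17]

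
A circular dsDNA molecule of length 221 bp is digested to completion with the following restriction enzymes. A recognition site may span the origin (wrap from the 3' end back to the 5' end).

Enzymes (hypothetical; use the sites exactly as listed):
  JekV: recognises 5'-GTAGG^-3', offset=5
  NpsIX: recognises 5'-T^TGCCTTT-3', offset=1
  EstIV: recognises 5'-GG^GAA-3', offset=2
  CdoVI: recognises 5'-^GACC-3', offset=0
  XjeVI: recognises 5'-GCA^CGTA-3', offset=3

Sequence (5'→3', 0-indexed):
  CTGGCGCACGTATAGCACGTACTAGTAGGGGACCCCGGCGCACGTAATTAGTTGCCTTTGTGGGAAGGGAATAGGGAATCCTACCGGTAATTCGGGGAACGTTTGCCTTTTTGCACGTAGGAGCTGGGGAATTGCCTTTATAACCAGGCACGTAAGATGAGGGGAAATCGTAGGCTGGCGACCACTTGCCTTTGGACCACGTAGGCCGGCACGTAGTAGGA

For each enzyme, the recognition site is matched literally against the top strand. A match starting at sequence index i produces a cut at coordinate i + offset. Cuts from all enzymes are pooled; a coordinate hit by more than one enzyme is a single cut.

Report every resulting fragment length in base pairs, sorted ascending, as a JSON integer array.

Scan for sites:
  JekV GTAGG/5: at [24, 116, 169, 200, 215] ⇒ [29, 121, 174, 205, 220]
  NpsIX TTGCCTTT/1: at [51, 102, 131, 185] ⇒ [52, 103, 132, 186]
  EstIV GGGAA/2: at [61, 66, 73, 94, 126, 161] ⇒ [63, 68, 75, 96, 128, 163]
  CdoVI GACC/0: at [30, 179, 194] ⇒ [30, 179, 194]
  XjeVI GCACGTA/3: at [5, 14, 39, 112, 147, 208] ⇒ [8, 17, 42, 115, 150, 211]

Pooled cuts: [8, 17, 29, 30, 42, 52, 63, 68, 75, 96, 103, 115, 121, 128, 132, 150, 163, 174, 179, 186, 194, 205, 211, 220]

Fragments:
  8→17: 9 bp
  17→29: 12 bp
  29→30: 1 bp
  30→42: 12 bp
  42→52: 10 bp
  52→63: 11 bp
  63→68: 5 bp
  68→75: 7 bp
  75→96: 21 bp
  96→103: 7 bp
  103→115: 12 bp
  115→121: 6 bp
  121→128: 7 bp
  128→132: 4 bp
  132→150: 18 bp
  150→163: 13 bp
  163→174: 11 bp
  174→179: 5 bp
  179→186: 7 bp
  186→194: 8 bp
  194→205: 11 bp
  205→211: 6 bp
  211→220: 9 bp
  220→8 (wrap): 221-220+8 = 9 bp

[1,4,5,5,6,6,7,7,7,7,8,9,9,9,10,11,11,11,12,12,12,13,18,21]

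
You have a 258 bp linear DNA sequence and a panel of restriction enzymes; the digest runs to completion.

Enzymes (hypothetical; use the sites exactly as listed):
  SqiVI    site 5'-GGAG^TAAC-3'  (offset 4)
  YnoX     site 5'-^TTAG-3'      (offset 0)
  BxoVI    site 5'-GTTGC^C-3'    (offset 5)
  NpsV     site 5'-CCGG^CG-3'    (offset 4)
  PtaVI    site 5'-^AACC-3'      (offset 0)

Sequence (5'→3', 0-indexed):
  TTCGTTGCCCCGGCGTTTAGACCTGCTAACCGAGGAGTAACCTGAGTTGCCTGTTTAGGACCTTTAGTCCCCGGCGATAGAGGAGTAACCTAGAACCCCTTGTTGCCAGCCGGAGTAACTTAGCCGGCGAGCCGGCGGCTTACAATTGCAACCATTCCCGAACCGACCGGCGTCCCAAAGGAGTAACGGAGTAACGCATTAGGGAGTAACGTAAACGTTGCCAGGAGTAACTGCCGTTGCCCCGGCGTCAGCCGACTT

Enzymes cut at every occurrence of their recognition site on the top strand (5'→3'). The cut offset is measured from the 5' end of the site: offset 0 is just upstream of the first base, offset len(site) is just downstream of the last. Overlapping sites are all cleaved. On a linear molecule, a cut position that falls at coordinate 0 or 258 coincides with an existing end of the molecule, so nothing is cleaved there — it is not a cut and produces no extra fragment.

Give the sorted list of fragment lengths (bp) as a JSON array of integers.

[1,1,3,4,4,5,5,6,7,7,8,8,8,8,8,9,9,10,10,11,11,11,11,12,13,13,13,13,14,15]

Site scan:
  SqiVI GGAGTAAC/4: at [33, 81, 111, 179, 187, 202, 223] ⇒ [37, 85, 115, 183, 191, 206, 227]
  YnoX TTAG/0: at [16, 54, 63, 119, 198] ⇒ [16, 54, 63, 119, 198]
  BxoVI GTTGCC/5: at [3, 45, 101, 216, 235] ⇒ [8, 50, 106, 221, 240]
  NpsV CCGGCG/4: at [9, 70, 123, 131, 166, 241] ⇒ [13, 74, 127, 135, 170, 245]
  PtaVI AACC/0: at [27, 38, 86, 93, 149, 160] ⇒ [27, 38, 86, 93, 149, 160]

All cut coordinates (distinct, sorted): [8, 13, 16, 27, 37, 38, 50, 54, 63, 74, 85, 86, 93, 106, 115, 119, 127, 135, 149, 160, 170, 183, 191, 198, 206, 221, 227, 240, 245]

Fragment lengths:
  [0,8): 8 bp
  [8,13): 5 bp
  [13,16): 3 bp
  [16,27): 11 bp
  [27,37): 10 bp
  [37,38): 1 bp
  [38,50): 12 bp
  [50,54): 4 bp
  [54,63): 9 bp
  [63,74): 11 bp
  [74,85): 11 bp
  [85,86): 1 bp
  [86,93): 7 bp
  [93,106): 13 bp
  [106,115): 9 bp
  [115,119): 4 bp
  [119,127): 8 bp
  [127,135): 8 bp
  [135,149): 14 bp
  [149,160): 11 bp
  [160,170): 10 bp
  [170,183): 13 bp
  [183,191): 8 bp
  [191,198): 7 bp
  [198,206): 8 bp
  [206,221): 15 bp
  [221,227): 6 bp
  [227,240): 13 bp
  [240,245): 5 bp
  [245,258): 13 bp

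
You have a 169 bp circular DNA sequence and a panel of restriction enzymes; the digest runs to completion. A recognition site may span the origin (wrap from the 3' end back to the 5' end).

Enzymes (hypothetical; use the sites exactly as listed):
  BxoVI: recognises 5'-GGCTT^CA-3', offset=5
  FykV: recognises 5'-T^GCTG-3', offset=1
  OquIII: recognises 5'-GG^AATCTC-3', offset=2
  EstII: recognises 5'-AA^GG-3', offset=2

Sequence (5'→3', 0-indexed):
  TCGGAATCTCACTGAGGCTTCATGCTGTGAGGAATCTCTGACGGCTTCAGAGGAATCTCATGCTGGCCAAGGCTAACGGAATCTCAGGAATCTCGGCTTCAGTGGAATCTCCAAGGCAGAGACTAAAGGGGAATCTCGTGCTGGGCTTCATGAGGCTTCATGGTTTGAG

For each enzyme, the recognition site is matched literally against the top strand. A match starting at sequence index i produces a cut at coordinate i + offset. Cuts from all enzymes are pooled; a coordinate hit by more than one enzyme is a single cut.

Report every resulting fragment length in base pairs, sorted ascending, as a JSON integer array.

Scan for sites:
  BxoVI GGCTTCA/5: at [15, 42, 94, 143, 153] ⇒ [20, 47, 99, 148, 158]
  FykV TGCTG/1: at [22, 60, 138] ⇒ [23, 61, 139]
  OquIII GGAATCTC/2: at [2, 30, 51, 77, 86, 103, 129] ⇒ [4, 32, 53, 79, 88, 105, 131]
  EstII AAGG/2: at [68, 112, 125] ⇒ [70, 114, 127]

All cut coordinates (distinct, sorted): [4, 20, 23, 32, 47, 53, 61, 70, 79, 88, 99, 105, 114, 127, 131, 139, 148, 158]

Fragment lengths:
  4→20: 16 bp
  20→23: 3 bp
  23→32: 9 bp
  32→47: 15 bp
  47→53: 6 bp
  53→61: 8 bp
  61→70: 9 bp
  70→79: 9 bp
  79→88: 9 bp
  88→99: 11 bp
  99→105: 6 bp
  105→114: 9 bp
  114→127: 13 bp
  127→131: 4 bp
  131→139: 8 bp
  139→148: 9 bp
  148→158: 10 bp
  158→4 (wrap): 169-158+4 = 15 bp

[3,4,6,6,8,8,9,9,9,9,9,9,10,11,13,15,15,16]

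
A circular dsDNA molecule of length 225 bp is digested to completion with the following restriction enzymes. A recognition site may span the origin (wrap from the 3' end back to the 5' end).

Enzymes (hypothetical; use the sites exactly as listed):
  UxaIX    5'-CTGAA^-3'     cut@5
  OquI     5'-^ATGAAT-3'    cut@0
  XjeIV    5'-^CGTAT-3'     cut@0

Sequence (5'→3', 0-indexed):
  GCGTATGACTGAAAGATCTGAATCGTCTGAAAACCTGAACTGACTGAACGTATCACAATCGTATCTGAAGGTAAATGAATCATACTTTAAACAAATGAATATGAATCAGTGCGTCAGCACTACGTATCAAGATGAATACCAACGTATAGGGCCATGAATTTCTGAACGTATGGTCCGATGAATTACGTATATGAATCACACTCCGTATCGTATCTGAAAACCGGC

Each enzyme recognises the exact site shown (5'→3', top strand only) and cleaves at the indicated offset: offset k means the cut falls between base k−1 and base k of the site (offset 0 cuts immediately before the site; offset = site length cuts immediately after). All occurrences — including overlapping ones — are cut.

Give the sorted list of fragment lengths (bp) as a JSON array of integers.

Scan for sites:
  UxaIX CTGAA/5: at [8, 17, 26, 34, 43, 64, 161, 213] ⇒ [13, 22, 31, 39, 48, 69, 166, 218]
  OquI ATGAAT/0: at [74, 94, 100, 131, 153, 177, 190] ⇒ [74, 94, 100, 131, 153, 177, 190]
  XjeIV CGTAT/0: at [1, 48, 59, 122, 142, 166, 185, 203, 208] ⇒ [1, 48, 59, 122, 142, 166, 185, 203, 208]

Pooled cuts: [1, 13, 22, 31, 39, 48, 59, 69, 74, 94, 100, 122, 131, 142, 153, 166, 177, 185, 190, 203, 208, 218]

Fragment lengths:
  1→13: 12 bp
  13→22: 9 bp
  22→31: 9 bp
  31→39: 8 bp
  39→48: 9 bp
  48→59: 11 bp
  59→69: 10 bp
  69→74: 5 bp
  74→94: 20 bp
  94→100: 6 bp
  100→122: 22 bp
  122→131: 9 bp
  131→142: 11 bp
  142→153: 11 bp
  153→166: 13 bp
  166→177: 11 bp
  177→185: 8 bp
  185→190: 5 bp
  190→203: 13 bp
  203→208: 5 bp
  208→218: 10 bp
  218→1 (wrap): 225-218+1 = 8 bp

[5,5,5,6,8,8,8,9,9,9,9,10,10,11,11,11,11,12,13,13,20,22]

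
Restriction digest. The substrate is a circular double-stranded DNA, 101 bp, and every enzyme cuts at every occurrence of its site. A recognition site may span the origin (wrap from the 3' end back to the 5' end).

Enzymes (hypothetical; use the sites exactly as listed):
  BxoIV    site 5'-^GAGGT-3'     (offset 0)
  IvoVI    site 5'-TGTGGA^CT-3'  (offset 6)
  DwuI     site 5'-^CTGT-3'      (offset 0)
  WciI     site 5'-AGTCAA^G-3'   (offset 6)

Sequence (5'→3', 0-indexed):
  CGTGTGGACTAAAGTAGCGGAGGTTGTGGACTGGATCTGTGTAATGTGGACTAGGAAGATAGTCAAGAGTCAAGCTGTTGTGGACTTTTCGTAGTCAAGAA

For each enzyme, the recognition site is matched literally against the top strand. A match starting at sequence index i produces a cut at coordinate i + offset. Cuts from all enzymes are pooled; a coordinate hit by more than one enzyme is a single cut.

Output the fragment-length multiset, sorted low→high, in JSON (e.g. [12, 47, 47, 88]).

[1,6,7,10,11,11,11,14,14,16]

Scan for sites:
  BxoIV (GAGGT, off=0): starts [19] → cuts [19]
  IvoVI (TGTGGACT, off=6): starts [2, 24, 44, 78] → cuts [8, 30, 50, 84]
  DwuI (CTGT, off=0): starts [36, 74] → cuts [36, 74]
  WciI (AGTCAAG, off=6): starts [60, 67, 92] → cuts [66, 73, 98]

All cut coordinates (distinct, sorted): [8, 19, 30, 36, 50, 66, 73, 74, 84, 98]

Fragment lengths:
  8→19: 11 bp
  19→30: 11 bp
  30→36: 6 bp
  36→50: 14 bp
  50→66: 16 bp
  66→73: 7 bp
  73→74: 1 bp
  74→84: 10 bp
  84→98: 14 bp
  98→8 (wrap): 101-98+8 = 11 bp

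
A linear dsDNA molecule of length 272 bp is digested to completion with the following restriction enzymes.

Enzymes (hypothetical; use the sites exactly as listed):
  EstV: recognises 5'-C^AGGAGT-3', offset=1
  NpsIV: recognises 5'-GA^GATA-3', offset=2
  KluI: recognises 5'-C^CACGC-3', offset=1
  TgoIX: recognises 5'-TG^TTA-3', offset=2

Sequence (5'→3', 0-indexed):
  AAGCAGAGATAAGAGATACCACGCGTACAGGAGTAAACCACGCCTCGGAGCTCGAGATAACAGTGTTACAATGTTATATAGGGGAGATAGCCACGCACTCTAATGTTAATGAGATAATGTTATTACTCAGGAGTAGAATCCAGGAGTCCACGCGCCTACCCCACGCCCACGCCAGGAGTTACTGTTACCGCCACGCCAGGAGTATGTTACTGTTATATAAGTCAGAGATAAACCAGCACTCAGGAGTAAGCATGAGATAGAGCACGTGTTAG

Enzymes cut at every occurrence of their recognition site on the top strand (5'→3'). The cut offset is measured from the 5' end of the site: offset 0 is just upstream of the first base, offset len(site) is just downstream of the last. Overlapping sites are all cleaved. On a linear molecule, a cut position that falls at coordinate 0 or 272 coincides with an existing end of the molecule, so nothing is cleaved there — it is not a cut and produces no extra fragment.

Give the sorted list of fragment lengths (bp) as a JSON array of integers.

[4,5,6,6,6,6,6,7,7,7,7,7,7,8,9,9,9,10,10,11,12,13,13,13,14,14,14,15,17]

Per-enzyme occurrences:
  EstV (CAGGAGT, off=1): starts [27, 127, 140, 172, 196, 240] → cuts [28, 128, 141, 173, 197, 241]
  NpsIV (GAGATA, off=2): starts [5, 12, 53, 83, 110, 224, 253] → cuts [7, 14, 55, 85, 112, 226, 255]
  KluI (CCACGC, off=1): starts [18, 37, 90, 147, 160, 166, 190] → cuts [19, 38, 91, 148, 161, 167, 191]
  TgoIX (TGTTA, off=2): starts [63, 71, 103, 117, 182, 204, 210, 266] → cuts [65, 73, 105, 119, 184, 206, 212, 268]

All cut coordinates (distinct, sorted): [7, 14, 19, 28, 38, 55, 65, 73, 85, 91, 105, 112, 119, 128, 141, 148, 161, 167, 173, 184, 191, 197, 206, 212, 226, 241, 255, 268]

Fragment lengths:
  [0,7): 7 bp
  [7,14): 7 bp
  [14,19): 5 bp
  [19,28): 9 bp
  [28,38): 10 bp
  [38,55): 17 bp
  [55,65): 10 bp
  [65,73): 8 bp
  [73,85): 12 bp
  [85,91): 6 bp
  [91,105): 14 bp
  [105,112): 7 bp
  [112,119): 7 bp
  [119,128): 9 bp
  [128,141): 13 bp
  [141,148): 7 bp
  [148,161): 13 bp
  [161,167): 6 bp
  [167,173): 6 bp
  [173,184): 11 bp
  [184,191): 7 bp
  [191,197): 6 bp
  [197,206): 9 bp
  [206,212): 6 bp
  [212,226): 14 bp
  [226,241): 15 bp
  [241,255): 14 bp
  [255,268): 13 bp
  [268,272): 4 bp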